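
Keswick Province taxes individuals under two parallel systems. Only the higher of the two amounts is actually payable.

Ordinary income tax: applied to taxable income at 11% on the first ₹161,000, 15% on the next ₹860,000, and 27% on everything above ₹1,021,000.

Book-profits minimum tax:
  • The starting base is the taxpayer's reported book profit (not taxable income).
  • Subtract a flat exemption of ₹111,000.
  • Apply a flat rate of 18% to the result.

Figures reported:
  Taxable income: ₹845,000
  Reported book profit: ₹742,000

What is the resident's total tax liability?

Book-profits minimum tax:
  Base (reported book profit): ₹742,000
  Less exemption ₹111,000 → base ₹631,000
  ₹631,000 × 18% = ₹113,580

Ordinary income tax:
  ₹161,000 × 11% = ₹17,710
  ₹684,000 × 15% = ₹102,600
  → ₹120,310

₹120,310 > ₹113,580, so the ordinary income tax governs.

₹120,310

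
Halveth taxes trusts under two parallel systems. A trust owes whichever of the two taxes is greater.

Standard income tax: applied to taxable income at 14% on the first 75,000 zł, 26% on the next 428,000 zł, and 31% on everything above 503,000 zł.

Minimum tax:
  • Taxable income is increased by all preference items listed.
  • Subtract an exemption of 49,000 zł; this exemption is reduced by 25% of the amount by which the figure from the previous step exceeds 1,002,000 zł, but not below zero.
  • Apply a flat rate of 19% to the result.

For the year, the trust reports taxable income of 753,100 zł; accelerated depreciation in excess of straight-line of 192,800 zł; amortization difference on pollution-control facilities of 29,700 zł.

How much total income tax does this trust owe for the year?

199,311 zł

Minimum tax:
  Adjusted income: 753,100 zł + 192,800 zł + 29,700 zł = 975,600 zł
  Exemption: 975,600 zł ≤ 1,002,000 zł, so full 49,000 zł applies
  Base: 975,600 zł − 49,000 zł = 926,600 zł
  926,600 zł × 19% = 176,054 zł

Standard income tax:
  75,000 zł × 14% = 10,500 zł
  428,000 zł × 26% = 111,280 zł
  250,100 zł × 31% = 77,531 zł
  → 199,311 zł

199,311 zł > 176,054 zł, so the standard income tax governs.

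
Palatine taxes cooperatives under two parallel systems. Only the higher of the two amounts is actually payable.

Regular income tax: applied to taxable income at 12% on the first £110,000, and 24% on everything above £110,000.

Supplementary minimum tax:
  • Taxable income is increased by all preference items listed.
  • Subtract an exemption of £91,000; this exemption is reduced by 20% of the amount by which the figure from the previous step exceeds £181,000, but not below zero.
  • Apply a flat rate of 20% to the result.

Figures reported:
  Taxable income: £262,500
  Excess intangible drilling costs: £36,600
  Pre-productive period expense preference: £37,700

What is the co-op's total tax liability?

£55,392

Regular income tax:
  £110,000 × 12% = £13,200
  £152,500 × 24% = £36,600
  → £49,800

Supplementary minimum tax:
  Adjusted income: £262,500 + £36,600 + £37,700 = £336,800
  Exemption: £91,000 − 20% × (£336,800 − £181,000) = £91,000 − £31,160 = £59,840
  Base: £336,800 − £59,840 = £276,960
  £276,960 × 20% = £55,392

£55,392 > £49,800, so the supplementary minimum tax is the binding amount.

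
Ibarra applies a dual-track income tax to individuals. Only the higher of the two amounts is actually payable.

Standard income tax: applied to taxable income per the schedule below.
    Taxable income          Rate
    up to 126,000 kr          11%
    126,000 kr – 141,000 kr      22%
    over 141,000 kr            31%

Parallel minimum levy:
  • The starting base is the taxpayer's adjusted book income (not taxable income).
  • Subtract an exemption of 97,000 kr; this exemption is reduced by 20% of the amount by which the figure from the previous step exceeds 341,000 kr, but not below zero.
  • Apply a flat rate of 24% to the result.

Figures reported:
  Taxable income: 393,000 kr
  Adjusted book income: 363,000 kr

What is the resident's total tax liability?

Parallel minimum levy:
  Base (adjusted book income): 363,000 kr
  Exemption: 97,000 kr − 20% × (363,000 kr − 341,000 kr) = 97,000 kr − 4,400 kr = 92,600 kr
  Base: 363,000 kr − 92,600 kr = 270,400 kr
  270,400 kr × 24% = 64,896 kr

Standard income tax:
  126,000 kr × 11% = 13,860 kr
  15,000 kr × 22% = 3,300 kr
  252,000 kr × 31% = 78,120 kr
  → 95,280 kr

95,280 kr > 64,896 kr, so the standard income tax governs.

95,280 kr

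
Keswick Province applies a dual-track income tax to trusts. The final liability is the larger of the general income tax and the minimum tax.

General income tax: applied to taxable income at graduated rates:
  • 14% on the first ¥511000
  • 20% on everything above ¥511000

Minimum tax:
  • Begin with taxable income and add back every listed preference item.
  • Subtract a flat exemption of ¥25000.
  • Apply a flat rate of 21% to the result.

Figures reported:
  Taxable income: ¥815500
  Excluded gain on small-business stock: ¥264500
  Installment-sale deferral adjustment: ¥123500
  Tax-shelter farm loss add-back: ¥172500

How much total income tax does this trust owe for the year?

Minimum tax:
  Adjusted income: ¥815500 + ¥264500 + ¥123500 + ¥172500 = ¥1376000
  Less exemption ¥25000 → base ¥1351000
  ¥1351000 × 21% = ¥283710

General income tax:
  ¥511000 × 14% = ¥71540
  ¥304500 × 20% = ¥60900
  → ¥132440

¥283710 > ¥132440, so the minimum tax is the binding amount.

¥283710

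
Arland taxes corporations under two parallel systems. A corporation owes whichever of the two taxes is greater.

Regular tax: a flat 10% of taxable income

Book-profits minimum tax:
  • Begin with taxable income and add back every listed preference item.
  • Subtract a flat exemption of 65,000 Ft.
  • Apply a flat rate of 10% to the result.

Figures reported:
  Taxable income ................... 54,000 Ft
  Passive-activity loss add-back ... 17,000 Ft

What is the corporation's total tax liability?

5,400 Ft

Regular tax:
  54,000 Ft × 10% = 5,400 Ft

Book-profits minimum tax:
  Adjusted income: 54,000 Ft + 17,000 Ft = 71,000 Ft
  Less exemption 65,000 Ft → base 6,000 Ft
  6,000 Ft × 10% = 600 Ft

5,400 Ft > 600 Ft, so the regular tax governs.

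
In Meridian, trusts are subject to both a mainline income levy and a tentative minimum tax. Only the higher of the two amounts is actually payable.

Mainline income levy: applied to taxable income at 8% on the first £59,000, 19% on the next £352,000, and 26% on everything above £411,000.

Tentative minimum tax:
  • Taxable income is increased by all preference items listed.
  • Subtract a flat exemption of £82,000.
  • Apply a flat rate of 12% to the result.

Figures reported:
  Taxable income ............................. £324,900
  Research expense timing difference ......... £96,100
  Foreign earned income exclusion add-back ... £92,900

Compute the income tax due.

£55,241

Tentative minimum tax:
  Adjusted income: £324,900 + £96,100 + £92,900 = £513,900
  Less exemption £82,000 → base £431,900
  £431,900 × 12% = £51,828

Mainline income levy:
  £59,000 × 8% = £4,720
  £265,900 × 19% = £50,521
  → £55,241

£55,241 > £51,828, so the mainline income levy governs.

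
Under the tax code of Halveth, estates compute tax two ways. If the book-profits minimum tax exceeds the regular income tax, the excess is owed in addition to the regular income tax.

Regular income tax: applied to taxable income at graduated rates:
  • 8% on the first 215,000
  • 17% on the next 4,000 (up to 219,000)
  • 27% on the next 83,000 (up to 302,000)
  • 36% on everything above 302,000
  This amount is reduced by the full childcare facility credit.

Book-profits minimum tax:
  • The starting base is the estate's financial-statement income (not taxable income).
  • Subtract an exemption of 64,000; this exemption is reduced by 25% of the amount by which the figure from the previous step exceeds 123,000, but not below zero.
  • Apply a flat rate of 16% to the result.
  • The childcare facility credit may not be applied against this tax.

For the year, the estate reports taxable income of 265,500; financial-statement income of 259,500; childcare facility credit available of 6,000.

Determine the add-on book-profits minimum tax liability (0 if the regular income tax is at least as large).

Book-profits minimum tax:
  Base (financial-statement income): 259,500
  Exemption: 64,000 − 25% × (259,500 − 123,000) = 64,000 − 34,125 = 29,875
  Base: 259,500 − 29,875 = 229,625
  229,625 × 16% = 36,740

Regular income tax:
  215,000 × 8% = 17,200
  4,000 × 17% = 680
  46,500 × 27% = 12,555
  → 30,435
  Less childcare facility credit 6,000 → 24,435

Excess of book-profits minimum tax over regular income tax: 36,740 − 24,435 = 12,305.

12,305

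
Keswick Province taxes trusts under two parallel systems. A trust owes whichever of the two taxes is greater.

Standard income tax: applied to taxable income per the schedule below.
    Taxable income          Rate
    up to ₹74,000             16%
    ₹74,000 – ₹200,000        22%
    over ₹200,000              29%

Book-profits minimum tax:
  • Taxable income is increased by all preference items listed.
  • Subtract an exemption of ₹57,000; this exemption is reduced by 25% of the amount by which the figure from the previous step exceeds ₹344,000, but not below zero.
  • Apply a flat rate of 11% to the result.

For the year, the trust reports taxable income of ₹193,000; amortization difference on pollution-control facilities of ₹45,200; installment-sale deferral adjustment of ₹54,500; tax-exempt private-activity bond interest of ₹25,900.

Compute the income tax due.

Book-profits minimum tax:
  Adjusted income: ₹193,000 + ₹45,200 + ₹54,500 + ₹25,900 = ₹318,600
  Exemption: ₹318,600 ≤ ₹344,000, so full ₹57,000 applies
  Base: ₹318,600 − ₹57,000 = ₹261,600
  ₹261,600 × 11% = ₹28,776

Standard income tax:
  ₹74,000 × 16% = ₹11,840
  ₹119,000 × 22% = ₹26,180
  → ₹38,020

₹38,020 > ₹28,776, so the standard income tax governs.

₹38,020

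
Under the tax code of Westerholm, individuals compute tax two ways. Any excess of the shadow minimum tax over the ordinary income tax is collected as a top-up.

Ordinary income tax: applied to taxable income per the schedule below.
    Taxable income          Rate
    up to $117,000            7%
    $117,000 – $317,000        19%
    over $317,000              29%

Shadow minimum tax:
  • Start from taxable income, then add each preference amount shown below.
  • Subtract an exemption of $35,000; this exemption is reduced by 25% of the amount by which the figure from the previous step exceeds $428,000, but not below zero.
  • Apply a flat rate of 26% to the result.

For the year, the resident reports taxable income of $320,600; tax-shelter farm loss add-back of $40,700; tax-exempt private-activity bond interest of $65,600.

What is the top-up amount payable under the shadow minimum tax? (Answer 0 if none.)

$54,660

Ordinary income tax:
  $117,000 × 7% = $8,190
  $200,000 × 19% = $38,000
  $3,600 × 29% = $1,044
  → $47,234

Shadow minimum tax:
  Adjusted income: $320,600 + $40,700 + $65,600 = $426,900
  Exemption: $426,900 ≤ $428,000, so full $35,000 applies
  Base: $426,900 − $35,000 = $391,900
  $391,900 × 26% = $101,894

Excess of shadow minimum tax over ordinary income tax: $101,894 − $47,234 = $54,660.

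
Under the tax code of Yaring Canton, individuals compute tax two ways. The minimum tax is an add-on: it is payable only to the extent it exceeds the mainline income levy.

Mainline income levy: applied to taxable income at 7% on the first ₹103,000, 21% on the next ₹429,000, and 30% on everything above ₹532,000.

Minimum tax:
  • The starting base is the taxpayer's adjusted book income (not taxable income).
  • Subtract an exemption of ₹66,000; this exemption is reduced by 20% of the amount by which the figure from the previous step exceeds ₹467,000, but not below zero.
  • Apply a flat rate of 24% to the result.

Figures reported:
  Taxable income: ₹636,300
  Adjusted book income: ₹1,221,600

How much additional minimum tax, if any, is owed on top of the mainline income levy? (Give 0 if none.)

₹164,594

Minimum tax:
  Base (adjusted book income): ₹1,221,600
  Exemption: 20% × (₹1,221,600 − ₹467,000) = ₹150,920 ≥ ₹66,000, so the exemption is fully phased out
  Base: ₹1,221,600 − ₹0 = ₹1,221,600
  ₹1,221,600 × 24% = ₹293,184

Mainline income levy:
  ₹103,000 × 7% = ₹7,210
  ₹429,000 × 21% = ₹90,090
  ₹104,300 × 30% = ₹31,290
  → ₹128,590

Excess of minimum tax over mainline income levy: ₹293,184 − ₹128,590 = ₹164,594.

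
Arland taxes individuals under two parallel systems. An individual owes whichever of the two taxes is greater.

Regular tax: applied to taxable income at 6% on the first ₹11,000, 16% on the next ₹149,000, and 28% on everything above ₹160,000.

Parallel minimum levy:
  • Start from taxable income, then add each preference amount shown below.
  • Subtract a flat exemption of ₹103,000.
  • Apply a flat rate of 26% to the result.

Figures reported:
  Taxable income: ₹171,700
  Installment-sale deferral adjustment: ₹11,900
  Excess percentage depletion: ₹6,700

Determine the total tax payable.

₹27,776

Parallel minimum levy:
  Adjusted income: ₹171,700 + ₹11,900 + ₹6,700 = ₹190,300
  Less exemption ₹103,000 → base ₹87,300
  ₹87,300 × 26% = ₹22,698

Regular tax:
  ₹11,000 × 6% = ₹660
  ₹149,000 × 16% = ₹23,840
  ₹11,700 × 28% = ₹3,276
  → ₹27,776

₹27,776 > ₹22,698, so the regular tax governs.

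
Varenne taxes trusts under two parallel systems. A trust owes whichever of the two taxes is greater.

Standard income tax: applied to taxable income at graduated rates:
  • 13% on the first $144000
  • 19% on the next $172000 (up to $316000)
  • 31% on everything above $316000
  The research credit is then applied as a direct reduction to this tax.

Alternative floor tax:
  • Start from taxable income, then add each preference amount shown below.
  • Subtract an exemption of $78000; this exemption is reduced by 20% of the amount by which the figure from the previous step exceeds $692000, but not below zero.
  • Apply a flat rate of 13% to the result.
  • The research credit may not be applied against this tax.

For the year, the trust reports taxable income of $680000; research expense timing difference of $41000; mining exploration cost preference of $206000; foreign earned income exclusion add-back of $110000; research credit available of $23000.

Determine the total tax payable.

$141240

Standard income tax:
  $144000 × 13% = $18720
  $172000 × 19% = $32680
  $364000 × 31% = $112840
  → $164240
  Less research credit $23000 → $141240

Alternative floor tax:
  Adjusted income: $680000 + $41000 + $206000 + $110000 = $1037000
  Exemption: $78000 − 20% × ($1037000 − $692000) = $78000 − $69000 = $9000
  Base: $1037000 − $9000 = $1028000
  $1028000 × 13% = $133640

$141240 > $133640, so the standard income tax governs.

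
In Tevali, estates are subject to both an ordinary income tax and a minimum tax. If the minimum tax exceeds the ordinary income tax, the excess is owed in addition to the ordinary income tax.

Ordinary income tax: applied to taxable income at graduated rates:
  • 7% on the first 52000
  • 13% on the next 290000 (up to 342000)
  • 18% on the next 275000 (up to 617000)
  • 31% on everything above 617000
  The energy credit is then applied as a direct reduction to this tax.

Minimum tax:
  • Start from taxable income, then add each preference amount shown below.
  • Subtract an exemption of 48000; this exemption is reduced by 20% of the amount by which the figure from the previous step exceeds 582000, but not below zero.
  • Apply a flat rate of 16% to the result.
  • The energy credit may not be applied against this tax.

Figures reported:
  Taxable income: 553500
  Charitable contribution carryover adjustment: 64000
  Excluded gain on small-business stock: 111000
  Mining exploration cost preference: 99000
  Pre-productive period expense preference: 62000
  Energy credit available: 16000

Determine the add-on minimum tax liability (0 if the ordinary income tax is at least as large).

78910

Minimum tax:
  Adjusted income: 553500 + 64000 + 111000 + 99000 + 62000 = 889500
  Exemption: 20% × (889500 − 582000) = 61500 ≥ 48000, so the exemption is fully phased out
  Base: 889500 − 0 = 889500
  889500 × 16% = 142320

Ordinary income tax:
  52000 × 7% = 3640
  290000 × 13% = 37700
  211500 × 18% = 38070
  → 79410
  Less energy credit 16000 → 63410

Excess of minimum tax over ordinary income tax: 142320 − 63410 = 78910.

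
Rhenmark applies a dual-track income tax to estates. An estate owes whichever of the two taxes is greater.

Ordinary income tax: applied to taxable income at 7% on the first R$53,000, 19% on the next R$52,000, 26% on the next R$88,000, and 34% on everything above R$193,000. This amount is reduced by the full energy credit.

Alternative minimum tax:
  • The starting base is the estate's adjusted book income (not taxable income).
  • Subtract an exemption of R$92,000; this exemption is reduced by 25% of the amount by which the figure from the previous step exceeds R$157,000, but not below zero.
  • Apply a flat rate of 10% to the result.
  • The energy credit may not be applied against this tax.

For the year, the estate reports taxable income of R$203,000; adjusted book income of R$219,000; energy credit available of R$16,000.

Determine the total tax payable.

R$23,870

Ordinary income tax:
  R$53,000 × 7% = R$3,710
  R$52,000 × 19% = R$9,880
  R$88,000 × 26% = R$22,880
  R$10,000 × 34% = R$3,400
  → R$39,870
  Less energy credit R$16,000 → R$23,870

Alternative minimum tax:
  Base (adjusted book income): R$219,000
  Exemption: R$92,000 − 25% × (R$219,000 − R$157,000) = R$92,000 − R$15,500 = R$76,500
  Base: R$219,000 − R$76,500 = R$142,500
  R$142,500 × 10% = R$14,250

R$23,870 > R$14,250, so the ordinary income tax governs.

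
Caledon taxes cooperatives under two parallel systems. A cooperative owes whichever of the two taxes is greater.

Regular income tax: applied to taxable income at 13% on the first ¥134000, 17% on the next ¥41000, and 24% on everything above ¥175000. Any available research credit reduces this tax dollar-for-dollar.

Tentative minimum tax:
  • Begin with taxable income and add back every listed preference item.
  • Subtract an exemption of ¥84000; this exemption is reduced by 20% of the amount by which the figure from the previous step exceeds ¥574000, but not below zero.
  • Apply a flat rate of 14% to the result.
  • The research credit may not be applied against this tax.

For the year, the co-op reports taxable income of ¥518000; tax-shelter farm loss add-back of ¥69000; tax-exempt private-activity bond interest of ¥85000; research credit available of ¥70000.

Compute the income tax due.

¥85064

Tentative minimum tax:
  Adjusted income: ¥518000 + ¥69000 + ¥85000 = ¥672000
  Exemption: ¥84000 − 20% × (¥672000 − ¥574000) = ¥84000 − ¥19600 = ¥64400
  Base: ¥672000 − ¥64400 = ¥607600
  ¥607600 × 14% = ¥85064

Regular income tax:
  ¥134000 × 13% = ¥17420
  ¥41000 × 17% = ¥6970
  ¥343000 × 24% = ¥82320
  → ¥106710
  Less research credit ¥70000 → ¥36710

¥85064 > ¥36710, so the tentative minimum tax is the binding amount.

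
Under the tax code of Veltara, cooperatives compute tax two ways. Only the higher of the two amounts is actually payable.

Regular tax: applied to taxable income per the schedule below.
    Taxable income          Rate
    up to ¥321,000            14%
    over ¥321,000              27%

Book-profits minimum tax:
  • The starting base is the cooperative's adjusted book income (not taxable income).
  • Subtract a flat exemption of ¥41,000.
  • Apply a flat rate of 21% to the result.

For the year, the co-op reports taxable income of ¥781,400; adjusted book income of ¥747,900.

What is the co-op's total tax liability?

¥169,248

Book-profits minimum tax:
  Base (adjusted book income): ¥747,900
  Less exemption ¥41,000 → base ¥706,900
  ¥706,900 × 21% = ¥148,449

Regular tax:
  ¥321,000 × 14% = ¥44,940
  ¥460,400 × 27% = ¥124,308
  → ¥169,248

¥169,248 > ¥148,449, so the regular tax governs.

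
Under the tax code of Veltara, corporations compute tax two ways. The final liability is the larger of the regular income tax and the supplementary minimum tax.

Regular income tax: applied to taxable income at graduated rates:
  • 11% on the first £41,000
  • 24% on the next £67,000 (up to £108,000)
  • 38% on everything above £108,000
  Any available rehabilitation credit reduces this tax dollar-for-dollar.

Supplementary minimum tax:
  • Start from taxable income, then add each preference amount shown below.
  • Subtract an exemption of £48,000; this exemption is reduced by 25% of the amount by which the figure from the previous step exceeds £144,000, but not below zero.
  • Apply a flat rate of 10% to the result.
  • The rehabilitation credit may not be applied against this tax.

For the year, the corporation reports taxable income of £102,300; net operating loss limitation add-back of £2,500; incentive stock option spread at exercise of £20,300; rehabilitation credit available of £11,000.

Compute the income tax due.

£8,222

Regular income tax:
  £41,000 × 11% = £4,510
  £61,300 × 24% = £14,712
  → £19,222
  Less rehabilitation credit £11,000 → £8,222

Supplementary minimum tax:
  Adjusted income: £102,300 + £2,500 + £20,300 = £125,100
  Exemption: £125,100 ≤ £144,000, so full £48,000 applies
  Base: £125,100 − £48,000 = £77,100
  £77,100 × 10% = £7,710

£8,222 > £7,710, so the regular income tax governs.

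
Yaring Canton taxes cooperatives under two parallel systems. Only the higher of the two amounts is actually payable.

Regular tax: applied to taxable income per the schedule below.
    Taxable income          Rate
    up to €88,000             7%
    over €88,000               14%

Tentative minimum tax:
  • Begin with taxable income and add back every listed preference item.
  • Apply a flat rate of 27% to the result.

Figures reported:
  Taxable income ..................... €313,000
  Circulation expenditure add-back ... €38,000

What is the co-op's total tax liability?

Regular tax:
  €88,000 × 7% = €6,160
  €225,000 × 14% = €31,500
  → €37,660

Tentative minimum tax:
  Adjusted income: €313,000 + €38,000 = €351,000
  €351,000 × 27% = €94,770

€94,770 > €37,660, so the tentative minimum tax is the binding amount.

€94,770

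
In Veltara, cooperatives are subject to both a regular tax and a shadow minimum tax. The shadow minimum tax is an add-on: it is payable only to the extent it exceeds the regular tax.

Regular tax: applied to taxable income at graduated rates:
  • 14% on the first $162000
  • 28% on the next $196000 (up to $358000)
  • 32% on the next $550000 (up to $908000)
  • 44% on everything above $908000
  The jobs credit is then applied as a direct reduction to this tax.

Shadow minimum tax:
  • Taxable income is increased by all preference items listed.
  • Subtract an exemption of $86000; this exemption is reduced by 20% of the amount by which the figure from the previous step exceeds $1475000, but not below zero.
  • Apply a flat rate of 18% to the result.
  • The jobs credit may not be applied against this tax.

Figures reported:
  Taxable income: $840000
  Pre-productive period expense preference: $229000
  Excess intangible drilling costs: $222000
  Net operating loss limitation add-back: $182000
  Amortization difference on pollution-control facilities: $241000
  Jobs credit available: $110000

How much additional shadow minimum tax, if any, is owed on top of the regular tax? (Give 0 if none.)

$179844

Shadow minimum tax:
  Adjusted income: $840000 + $229000 + $222000 + $182000 + $241000 = $1714000
  Exemption: $86000 − 20% × ($1714000 − $1475000) = $86000 − $47800 = $38200
  Base: $1714000 − $38200 = $1675800
  $1675800 × 18% = $301644

Regular tax:
  $162000 × 14% = $22680
  $196000 × 28% = $54880
  $482000 × 32% = $154240
  → $231800
  Less jobs credit $110000 → $121800

Excess of shadow minimum tax over regular tax: $301644 − $121800 = $179844.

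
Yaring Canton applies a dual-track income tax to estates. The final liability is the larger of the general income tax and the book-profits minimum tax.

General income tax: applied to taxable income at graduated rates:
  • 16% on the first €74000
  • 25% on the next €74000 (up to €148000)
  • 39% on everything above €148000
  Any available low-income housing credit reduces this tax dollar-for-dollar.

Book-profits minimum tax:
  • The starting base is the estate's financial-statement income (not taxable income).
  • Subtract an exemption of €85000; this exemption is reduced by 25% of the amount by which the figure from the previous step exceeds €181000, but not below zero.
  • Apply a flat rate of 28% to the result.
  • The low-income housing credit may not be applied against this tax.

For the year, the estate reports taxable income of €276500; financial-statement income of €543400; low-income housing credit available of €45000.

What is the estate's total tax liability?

Book-profits minimum tax:
  Base (financial-statement income): €543400
  Exemption: 25% × (€543400 − €181000) = €90600 ≥ €85000, so the exemption is fully phased out
  Base: €543400 − €0 = €543400
  €543400 × 28% = €152152

General income tax:
  €74000 × 16% = €11840
  €74000 × 25% = €18500
  €128500 × 39% = €50115
  → €80455
  Less low-income housing credit €45000 → €35455

€152152 > €35455, so the book-profits minimum tax is the binding amount.

€152152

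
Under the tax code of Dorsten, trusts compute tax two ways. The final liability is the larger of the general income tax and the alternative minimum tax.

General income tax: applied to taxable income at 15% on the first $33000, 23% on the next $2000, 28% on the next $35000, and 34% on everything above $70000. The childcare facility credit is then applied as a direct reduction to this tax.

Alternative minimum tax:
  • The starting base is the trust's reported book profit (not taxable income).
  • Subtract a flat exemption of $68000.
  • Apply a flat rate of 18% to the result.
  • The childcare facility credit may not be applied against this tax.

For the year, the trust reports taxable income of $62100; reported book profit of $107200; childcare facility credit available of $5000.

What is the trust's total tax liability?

$7998

Alternative minimum tax:
  Base (reported book profit): $107200
  Less exemption $68000 → base $39200
  $39200 × 18% = $7056

General income tax:
  $33000 × 15% = $4950
  $2000 × 23% = $460
  $27100 × 28% = $7588
  → $12998
  Less childcare facility credit $5000 → $7998

$7998 > $7056, so the general income tax governs.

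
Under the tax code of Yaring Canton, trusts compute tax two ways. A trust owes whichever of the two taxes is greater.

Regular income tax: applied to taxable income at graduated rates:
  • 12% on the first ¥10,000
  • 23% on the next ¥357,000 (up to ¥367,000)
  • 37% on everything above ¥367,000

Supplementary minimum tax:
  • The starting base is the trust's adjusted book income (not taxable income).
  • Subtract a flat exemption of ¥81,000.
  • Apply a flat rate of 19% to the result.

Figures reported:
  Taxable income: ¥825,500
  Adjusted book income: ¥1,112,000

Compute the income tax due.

¥252,955

Regular income tax:
  ¥10,000 × 12% = ¥1,200
  ¥357,000 × 23% = ¥82,110
  ¥458,500 × 37% = ¥169,645
  → ¥252,955

Supplementary minimum tax:
  Base (adjusted book income): ¥1,112,000
  Less exemption ¥81,000 → base ¥1,031,000
  ¥1,031,000 × 19% = ¥195,890

¥252,955 > ¥195,890, so the regular income tax governs.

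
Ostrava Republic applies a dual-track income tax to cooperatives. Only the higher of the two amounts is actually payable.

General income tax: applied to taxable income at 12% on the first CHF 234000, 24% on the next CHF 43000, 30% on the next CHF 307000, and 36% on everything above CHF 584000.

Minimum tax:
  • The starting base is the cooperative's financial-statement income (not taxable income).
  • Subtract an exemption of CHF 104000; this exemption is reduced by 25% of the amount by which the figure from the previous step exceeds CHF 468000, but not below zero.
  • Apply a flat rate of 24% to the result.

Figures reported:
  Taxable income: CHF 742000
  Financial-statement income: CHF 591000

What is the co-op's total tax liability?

General income tax:
  CHF 234000 × 12% = CHF 28080
  CHF 43000 × 24% = CHF 10320
  CHF 307000 × 30% = CHF 92100
  CHF 158000 × 36% = CHF 56880
  → CHF 187380

Minimum tax:
  Base (financial-statement income): CHF 591000
  Exemption: CHF 104000 − 25% × (CHF 591000 − CHF 468000) = CHF 104000 − CHF 30750 = CHF 73250
  Base: CHF 591000 − CHF 73250 = CHF 517750
  CHF 517750 × 24% = CHF 124260

CHF 187380 > CHF 124260, so the general income tax governs.

CHF 187380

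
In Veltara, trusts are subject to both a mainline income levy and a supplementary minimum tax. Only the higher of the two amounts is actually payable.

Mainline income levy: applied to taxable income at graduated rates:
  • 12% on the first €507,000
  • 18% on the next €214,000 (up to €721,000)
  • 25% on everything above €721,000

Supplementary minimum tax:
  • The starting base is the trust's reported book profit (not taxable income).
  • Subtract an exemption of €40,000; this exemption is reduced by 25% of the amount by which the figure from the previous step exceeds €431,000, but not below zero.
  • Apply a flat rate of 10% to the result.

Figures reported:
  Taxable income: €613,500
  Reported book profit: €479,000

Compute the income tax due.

€80,010

Mainline income levy:
  €507,000 × 12% = €60,840
  €106,500 × 18% = €19,170
  → €80,010

Supplementary minimum tax:
  Base (reported book profit): €479,000
  Exemption: €40,000 − 25% × (€479,000 − €431,000) = €40,000 − €12,000 = €28,000
  Base: €479,000 − €28,000 = €451,000
  €451,000 × 10% = €45,100

€80,010 > €45,100, so the mainline income levy governs.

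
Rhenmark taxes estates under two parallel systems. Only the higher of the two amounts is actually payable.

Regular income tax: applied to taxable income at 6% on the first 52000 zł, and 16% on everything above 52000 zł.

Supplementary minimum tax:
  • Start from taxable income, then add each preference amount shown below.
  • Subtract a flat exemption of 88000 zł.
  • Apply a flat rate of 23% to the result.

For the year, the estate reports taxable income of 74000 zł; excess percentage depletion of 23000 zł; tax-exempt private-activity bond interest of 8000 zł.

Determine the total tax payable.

6640 zł

Supplementary minimum tax:
  Adjusted income: 74000 zł + 23000 zł + 8000 zł = 105000 zł
  Less exemption 88000 zł → base 17000 zł
  17000 zł × 23% = 3910 zł

Regular income tax:
  52000 zł × 6% = 3120 zł
  22000 zł × 16% = 3520 zł
  → 6640 zł

6640 zł > 3910 zł, so the regular income tax governs.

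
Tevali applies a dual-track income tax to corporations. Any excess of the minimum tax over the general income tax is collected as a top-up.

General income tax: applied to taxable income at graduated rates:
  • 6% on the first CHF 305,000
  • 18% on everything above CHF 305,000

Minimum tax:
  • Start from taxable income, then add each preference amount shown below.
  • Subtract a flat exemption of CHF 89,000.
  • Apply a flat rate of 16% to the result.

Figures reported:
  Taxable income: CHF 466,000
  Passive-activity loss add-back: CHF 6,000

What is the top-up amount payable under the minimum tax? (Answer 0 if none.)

CHF 14,000

General income tax:
  CHF 305,000 × 6% = CHF 18,300
  CHF 161,000 × 18% = CHF 28,980
  → CHF 47,280

Minimum tax:
  Adjusted income: CHF 466,000 + CHF 6,000 = CHF 472,000
  Less exemption CHF 89,000 → base CHF 383,000
  CHF 383,000 × 16% = CHF 61,280

Excess of minimum tax over general income tax: CHF 61,280 − CHF 47,280 = CHF 14,000.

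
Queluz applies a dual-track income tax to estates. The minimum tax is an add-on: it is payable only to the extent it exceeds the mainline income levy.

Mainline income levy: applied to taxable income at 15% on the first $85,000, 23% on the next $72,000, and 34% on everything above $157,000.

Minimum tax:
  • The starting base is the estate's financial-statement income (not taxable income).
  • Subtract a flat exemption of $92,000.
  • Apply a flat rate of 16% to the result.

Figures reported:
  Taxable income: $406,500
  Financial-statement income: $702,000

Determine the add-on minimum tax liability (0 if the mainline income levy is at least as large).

Mainline income levy:
  $85,000 × 15% = $12,750
  $72,000 × 23% = $16,560
  $249,500 × 34% = $84,830
  → $114,140

Minimum tax:
  Base (financial-statement income): $702,000
  Less exemption $92,000 → base $610,000
  $610,000 × 16% = $97,600

$97,600 ≤ $114,140, so no add-on is due.

$0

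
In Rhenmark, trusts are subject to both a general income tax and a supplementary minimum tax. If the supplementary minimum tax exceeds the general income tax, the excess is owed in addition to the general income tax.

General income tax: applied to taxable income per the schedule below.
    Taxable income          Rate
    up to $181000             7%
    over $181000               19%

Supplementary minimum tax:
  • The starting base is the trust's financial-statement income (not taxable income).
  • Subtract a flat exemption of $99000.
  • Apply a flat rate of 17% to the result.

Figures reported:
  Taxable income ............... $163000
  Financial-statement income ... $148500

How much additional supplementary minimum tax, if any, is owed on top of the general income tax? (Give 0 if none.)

$0

General income tax:
  $163000 × 7% = $11410

Supplementary minimum tax:
  Base (financial-statement income): $148500
  Less exemption $99000 → base $49500
  $49500 × 17% = $8415

$8415 ≤ $11410, so no add-on is due.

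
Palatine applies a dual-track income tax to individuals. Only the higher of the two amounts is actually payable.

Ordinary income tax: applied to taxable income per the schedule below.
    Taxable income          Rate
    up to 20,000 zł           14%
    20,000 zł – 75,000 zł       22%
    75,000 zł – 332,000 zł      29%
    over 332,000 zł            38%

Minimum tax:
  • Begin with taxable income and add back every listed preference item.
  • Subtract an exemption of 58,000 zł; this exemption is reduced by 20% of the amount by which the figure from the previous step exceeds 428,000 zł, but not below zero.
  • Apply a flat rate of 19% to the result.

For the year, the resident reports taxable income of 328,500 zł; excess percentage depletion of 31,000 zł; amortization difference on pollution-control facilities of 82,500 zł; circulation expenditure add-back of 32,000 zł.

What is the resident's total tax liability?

Minimum tax:
  Adjusted income: 328,500 zł + 31,000 zł + 82,500 zł + 32,000 zł = 474,000 zł
  Exemption: 58,000 zł − 20% × (474,000 zł − 428,000 zł) = 58,000 zł − 9,200 zł = 48,800 zł
  Base: 474,000 zł − 48,800 zł = 425,200 zł
  425,200 zł × 19% = 80,788 zł

Ordinary income tax:
  20,000 zł × 14% = 2,800 zł
  55,000 zł × 22% = 12,100 zł
  253,500 zł × 29% = 73,515 zł
  → 88,415 zł

88,415 zł > 80,788 zł, so the ordinary income tax governs.

88,415 zł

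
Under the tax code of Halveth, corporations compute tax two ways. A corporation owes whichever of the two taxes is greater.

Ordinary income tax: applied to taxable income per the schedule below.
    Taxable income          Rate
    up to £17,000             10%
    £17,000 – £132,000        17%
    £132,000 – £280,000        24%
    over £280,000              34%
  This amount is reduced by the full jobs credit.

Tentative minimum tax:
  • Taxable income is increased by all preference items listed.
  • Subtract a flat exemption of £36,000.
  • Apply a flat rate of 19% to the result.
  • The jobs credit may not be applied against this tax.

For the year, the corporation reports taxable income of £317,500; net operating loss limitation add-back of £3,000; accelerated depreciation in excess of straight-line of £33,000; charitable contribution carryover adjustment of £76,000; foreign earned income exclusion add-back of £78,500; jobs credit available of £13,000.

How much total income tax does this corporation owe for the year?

Ordinary income tax:
  £17,000 × 10% = £1,700
  £115,000 × 17% = £19,550
  £148,000 × 24% = £35,520
  £37,500 × 34% = £12,750
  → £69,520
  Less jobs credit £13,000 → £56,520

Tentative minimum tax:
  Adjusted income: £317,500 + £3,000 + £33,000 + £76,000 + £78,500 = £508,000
  Less exemption £36,000 → base £472,000
  £472,000 × 19% = £89,680

£89,680 > £56,520, so the tentative minimum tax is the binding amount.

£89,680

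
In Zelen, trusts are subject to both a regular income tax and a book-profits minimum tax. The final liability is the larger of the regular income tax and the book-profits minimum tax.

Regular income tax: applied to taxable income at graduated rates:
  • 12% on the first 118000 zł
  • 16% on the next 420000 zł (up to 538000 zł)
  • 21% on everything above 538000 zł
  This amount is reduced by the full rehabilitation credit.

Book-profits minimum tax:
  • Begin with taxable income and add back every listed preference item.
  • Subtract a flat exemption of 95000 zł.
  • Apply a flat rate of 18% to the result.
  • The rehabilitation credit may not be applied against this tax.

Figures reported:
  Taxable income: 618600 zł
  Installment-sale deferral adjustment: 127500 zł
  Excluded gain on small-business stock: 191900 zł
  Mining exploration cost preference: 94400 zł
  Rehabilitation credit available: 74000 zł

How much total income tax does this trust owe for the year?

Regular income tax:
  118000 zł × 12% = 14160 zł
  420000 zł × 16% = 67200 zł
  80600 zł × 21% = 16926 zł
  → 98286 zł
  Less rehabilitation credit 74000 zł → 24286 zł

Book-profits minimum tax:
  Adjusted income: 618600 zł + 127500 zł + 191900 zł + 94400 zł = 1032400 zł
  Less exemption 95000 zł → base 937400 zł
  937400 zł × 18% = 168732 zł

168732 zł > 24286 zł, so the book-profits minimum tax is the binding amount.

168732 zł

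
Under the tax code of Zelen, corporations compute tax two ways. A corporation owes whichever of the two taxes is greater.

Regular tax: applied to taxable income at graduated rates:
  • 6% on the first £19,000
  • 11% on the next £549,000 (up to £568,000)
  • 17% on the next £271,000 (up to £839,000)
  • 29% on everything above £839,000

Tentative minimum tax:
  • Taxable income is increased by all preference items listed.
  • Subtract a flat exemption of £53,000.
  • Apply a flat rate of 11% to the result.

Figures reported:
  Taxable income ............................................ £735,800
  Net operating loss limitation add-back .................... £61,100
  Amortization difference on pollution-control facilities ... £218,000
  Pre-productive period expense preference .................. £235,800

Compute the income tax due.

£131,747

Regular tax:
  £19,000 × 6% = £1,140
  £549,000 × 11% = £60,390
  £167,800 × 17% = £28,526
  → £90,056

Tentative minimum tax:
  Adjusted income: £735,800 + £61,100 + £218,000 + £235,800 = £1,250,700
  Less exemption £53,000 → base £1,197,700
  £1,197,700 × 11% = £131,747

£131,747 > £90,056, so the tentative minimum tax is the binding amount.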